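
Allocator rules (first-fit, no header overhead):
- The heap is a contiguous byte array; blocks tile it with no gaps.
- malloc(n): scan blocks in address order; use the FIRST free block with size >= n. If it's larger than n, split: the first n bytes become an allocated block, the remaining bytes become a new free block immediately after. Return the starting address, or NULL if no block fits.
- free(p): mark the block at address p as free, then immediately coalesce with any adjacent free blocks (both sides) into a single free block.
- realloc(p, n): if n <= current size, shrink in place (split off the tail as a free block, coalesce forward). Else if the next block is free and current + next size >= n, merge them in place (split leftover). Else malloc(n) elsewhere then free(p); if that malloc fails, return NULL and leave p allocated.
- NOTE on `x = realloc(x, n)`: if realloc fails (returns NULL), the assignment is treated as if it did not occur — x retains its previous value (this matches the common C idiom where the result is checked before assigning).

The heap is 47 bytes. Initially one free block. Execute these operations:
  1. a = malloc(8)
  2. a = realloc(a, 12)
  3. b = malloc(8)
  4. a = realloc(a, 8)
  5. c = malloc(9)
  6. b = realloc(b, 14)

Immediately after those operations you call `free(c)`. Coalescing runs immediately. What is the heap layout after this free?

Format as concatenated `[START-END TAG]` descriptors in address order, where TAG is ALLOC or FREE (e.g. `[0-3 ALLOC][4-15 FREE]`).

Answer: [0-7 ALLOC][8-28 FREE][29-42 ALLOC][43-46 FREE]

Derivation:
Op 1: a = malloc(8) -> a = 0; heap: [0-7 ALLOC][8-46 FREE]
Op 2: a = realloc(a, 12) -> a = 0; heap: [0-11 ALLOC][12-46 FREE]
Op 3: b = malloc(8) -> b = 12; heap: [0-11 ALLOC][12-19 ALLOC][20-46 FREE]
Op 4: a = realloc(a, 8) -> a = 0; heap: [0-7 ALLOC][8-11 FREE][12-19 ALLOC][20-46 FREE]
Op 5: c = malloc(9) -> c = 20; heap: [0-7 ALLOC][8-11 FREE][12-19 ALLOC][20-28 ALLOC][29-46 FREE]
Op 6: b = realloc(b, 14) -> b = 29; heap: [0-7 ALLOC][8-19 FREE][20-28 ALLOC][29-42 ALLOC][43-46 FREE]
free(c): c = 20 -> block [20-28 ALLOC]; mark free, coalesce with adjacent free neighbors -> [0-7 ALLOC][8-28 FREE][29-42 ALLOC][43-46 FREE]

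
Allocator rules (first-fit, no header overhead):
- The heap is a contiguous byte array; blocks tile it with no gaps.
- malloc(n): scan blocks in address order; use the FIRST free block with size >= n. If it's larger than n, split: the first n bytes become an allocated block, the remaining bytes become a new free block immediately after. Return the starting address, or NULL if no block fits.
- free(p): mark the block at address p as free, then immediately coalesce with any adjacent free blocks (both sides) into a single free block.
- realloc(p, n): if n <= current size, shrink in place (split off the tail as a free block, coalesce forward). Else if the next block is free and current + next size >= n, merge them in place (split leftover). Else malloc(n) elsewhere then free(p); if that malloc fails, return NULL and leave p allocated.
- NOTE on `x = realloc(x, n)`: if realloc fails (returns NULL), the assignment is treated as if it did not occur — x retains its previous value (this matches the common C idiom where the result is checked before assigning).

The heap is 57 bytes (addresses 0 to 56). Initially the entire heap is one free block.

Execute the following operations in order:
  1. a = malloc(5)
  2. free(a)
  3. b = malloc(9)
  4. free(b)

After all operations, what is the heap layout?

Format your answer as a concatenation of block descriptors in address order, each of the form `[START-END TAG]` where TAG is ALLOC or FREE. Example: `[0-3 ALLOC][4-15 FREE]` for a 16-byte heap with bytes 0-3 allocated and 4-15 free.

Op 1: a = malloc(5) -> a = 0; heap: [0-4 ALLOC][5-56 FREE]
Op 2: free(a) -> (freed a); heap: [0-56 FREE]
Op 3: b = malloc(9) -> b = 0; heap: [0-8 ALLOC][9-56 FREE]
Op 4: free(b) -> (freed b); heap: [0-56 FREE]

Answer: [0-56 FREE]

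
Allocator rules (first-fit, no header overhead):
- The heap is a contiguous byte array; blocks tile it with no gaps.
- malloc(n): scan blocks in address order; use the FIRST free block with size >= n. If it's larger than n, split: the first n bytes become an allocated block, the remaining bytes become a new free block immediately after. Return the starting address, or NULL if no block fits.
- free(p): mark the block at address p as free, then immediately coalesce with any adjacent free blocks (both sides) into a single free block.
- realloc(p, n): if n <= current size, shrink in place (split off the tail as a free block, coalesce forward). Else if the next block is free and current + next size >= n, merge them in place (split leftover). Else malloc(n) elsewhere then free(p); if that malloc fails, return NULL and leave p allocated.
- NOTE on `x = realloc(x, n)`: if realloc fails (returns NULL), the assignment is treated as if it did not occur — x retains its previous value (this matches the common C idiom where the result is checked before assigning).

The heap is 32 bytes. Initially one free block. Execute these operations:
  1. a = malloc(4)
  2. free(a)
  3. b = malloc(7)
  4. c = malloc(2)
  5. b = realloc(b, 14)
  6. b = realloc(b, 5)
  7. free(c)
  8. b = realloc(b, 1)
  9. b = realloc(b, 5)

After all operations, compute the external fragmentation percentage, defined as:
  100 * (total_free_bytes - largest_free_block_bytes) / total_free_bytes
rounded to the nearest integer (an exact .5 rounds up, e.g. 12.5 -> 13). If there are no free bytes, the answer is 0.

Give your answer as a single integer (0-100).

Op 1: a = malloc(4) -> a = 0; heap: [0-3 ALLOC][4-31 FREE]
Op 2: free(a) -> (freed a); heap: [0-31 FREE]
Op 3: b = malloc(7) -> b = 0; heap: [0-6 ALLOC][7-31 FREE]
Op 4: c = malloc(2) -> c = 7; heap: [0-6 ALLOC][7-8 ALLOC][9-31 FREE]
Op 5: b = realloc(b, 14) -> b = 9; heap: [0-6 FREE][7-8 ALLOC][9-22 ALLOC][23-31 FREE]
Op 6: b = realloc(b, 5) -> b = 9; heap: [0-6 FREE][7-8 ALLOC][9-13 ALLOC][14-31 FREE]
Op 7: free(c) -> (freed c); heap: [0-8 FREE][9-13 ALLOC][14-31 FREE]
Op 8: b = realloc(b, 1) -> b = 9; heap: [0-8 FREE][9-9 ALLOC][10-31 FREE]
Op 9: b = realloc(b, 5) -> b = 9; heap: [0-8 FREE][9-13 ALLOC][14-31 FREE]
Free blocks: [9 18] total_free=27 largest=18 -> 100*(27-18)/27 = 900/27 ≈ 33.333 -> rounds to 33

Answer: 33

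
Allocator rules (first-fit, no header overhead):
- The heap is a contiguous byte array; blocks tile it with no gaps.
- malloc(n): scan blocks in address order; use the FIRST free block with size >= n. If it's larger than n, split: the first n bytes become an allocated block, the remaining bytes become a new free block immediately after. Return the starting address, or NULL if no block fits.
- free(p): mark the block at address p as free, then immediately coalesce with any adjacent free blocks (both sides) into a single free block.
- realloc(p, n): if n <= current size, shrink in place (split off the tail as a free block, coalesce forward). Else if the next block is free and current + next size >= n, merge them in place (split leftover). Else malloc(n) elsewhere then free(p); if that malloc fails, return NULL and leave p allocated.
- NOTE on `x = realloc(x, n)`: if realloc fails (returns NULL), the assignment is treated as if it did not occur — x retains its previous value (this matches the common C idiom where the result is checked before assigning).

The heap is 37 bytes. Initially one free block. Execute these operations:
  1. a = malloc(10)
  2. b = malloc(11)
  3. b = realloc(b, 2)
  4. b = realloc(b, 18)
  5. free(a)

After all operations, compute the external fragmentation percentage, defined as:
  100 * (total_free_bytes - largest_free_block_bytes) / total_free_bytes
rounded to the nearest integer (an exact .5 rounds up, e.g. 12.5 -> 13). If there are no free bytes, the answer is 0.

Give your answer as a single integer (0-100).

Op 1: a = malloc(10) -> a = 0; heap: [0-9 ALLOC][10-36 FREE]
Op 2: b = malloc(11) -> b = 10; heap: [0-9 ALLOC][10-20 ALLOC][21-36 FREE]
Op 3: b = realloc(b, 2) -> b = 10; heap: [0-9 ALLOC][10-11 ALLOC][12-36 FREE]
Op 4: b = realloc(b, 18) -> b = 10; heap: [0-9 ALLOC][10-27 ALLOC][28-36 FREE]
Op 5: free(a) -> (freed a); heap: [0-9 FREE][10-27 ALLOC][28-36 FREE]
Free blocks: [10 9] total_free=19 largest=10 -> 100*(19-10)/19 = 900/19 ≈ 47.368 -> rounds to 47

Answer: 47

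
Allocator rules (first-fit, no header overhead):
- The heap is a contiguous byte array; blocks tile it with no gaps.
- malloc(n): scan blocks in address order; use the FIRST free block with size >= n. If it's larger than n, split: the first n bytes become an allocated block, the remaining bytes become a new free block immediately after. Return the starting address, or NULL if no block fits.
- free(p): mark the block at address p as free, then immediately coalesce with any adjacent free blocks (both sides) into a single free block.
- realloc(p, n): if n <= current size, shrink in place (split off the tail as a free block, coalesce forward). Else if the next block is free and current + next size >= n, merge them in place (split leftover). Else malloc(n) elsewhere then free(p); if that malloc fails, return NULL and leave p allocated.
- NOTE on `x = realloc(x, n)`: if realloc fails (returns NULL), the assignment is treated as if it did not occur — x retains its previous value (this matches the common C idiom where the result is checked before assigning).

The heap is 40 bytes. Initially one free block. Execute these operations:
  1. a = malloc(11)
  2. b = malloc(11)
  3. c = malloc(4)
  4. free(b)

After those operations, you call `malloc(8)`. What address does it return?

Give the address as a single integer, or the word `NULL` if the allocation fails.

Op 1: a = malloc(11) -> a = 0; heap: [0-10 ALLOC][11-39 FREE]
Op 2: b = malloc(11) -> b = 11; heap: [0-10 ALLOC][11-21 ALLOC][22-39 FREE]
Op 3: c = malloc(4) -> c = 22; heap: [0-10 ALLOC][11-21 ALLOC][22-25 ALLOC][26-39 FREE]
Op 4: free(b) -> (freed b); heap: [0-10 ALLOC][11-21 FREE][22-25 ALLOC][26-39 FREE]
malloc(8): first-fit scan over [0-10 ALLOC][11-21 FREE][22-25 ALLOC][26-39 FREE] -> 11

Answer: 11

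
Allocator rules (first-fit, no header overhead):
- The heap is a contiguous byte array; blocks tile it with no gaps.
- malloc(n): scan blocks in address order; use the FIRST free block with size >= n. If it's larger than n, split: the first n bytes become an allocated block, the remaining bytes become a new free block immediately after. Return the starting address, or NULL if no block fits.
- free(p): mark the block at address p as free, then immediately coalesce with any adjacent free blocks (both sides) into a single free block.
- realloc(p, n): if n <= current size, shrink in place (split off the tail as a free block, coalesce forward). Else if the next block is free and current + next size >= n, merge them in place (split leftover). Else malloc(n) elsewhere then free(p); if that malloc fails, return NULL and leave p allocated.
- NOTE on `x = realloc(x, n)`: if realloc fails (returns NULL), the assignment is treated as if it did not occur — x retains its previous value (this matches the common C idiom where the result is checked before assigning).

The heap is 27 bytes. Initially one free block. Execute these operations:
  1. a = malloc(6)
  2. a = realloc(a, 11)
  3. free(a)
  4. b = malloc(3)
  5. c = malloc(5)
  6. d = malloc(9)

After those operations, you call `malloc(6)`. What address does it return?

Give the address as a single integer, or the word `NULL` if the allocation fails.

Op 1: a = malloc(6) -> a = 0; heap: [0-5 ALLOC][6-26 FREE]
Op 2: a = realloc(a, 11) -> a = 0; heap: [0-10 ALLOC][11-26 FREE]
Op 3: free(a) -> (freed a); heap: [0-26 FREE]
Op 4: b = malloc(3) -> b = 0; heap: [0-2 ALLOC][3-26 FREE]
Op 5: c = malloc(5) -> c = 3; heap: [0-2 ALLOC][3-7 ALLOC][8-26 FREE]
Op 6: d = malloc(9) -> d = 8; heap: [0-2 ALLOC][3-7 ALLOC][8-16 ALLOC][17-26 FREE]
malloc(6): first-fit scan over [0-2 ALLOC][3-7 ALLOC][8-16 ALLOC][17-26 FREE] -> 17

Answer: 17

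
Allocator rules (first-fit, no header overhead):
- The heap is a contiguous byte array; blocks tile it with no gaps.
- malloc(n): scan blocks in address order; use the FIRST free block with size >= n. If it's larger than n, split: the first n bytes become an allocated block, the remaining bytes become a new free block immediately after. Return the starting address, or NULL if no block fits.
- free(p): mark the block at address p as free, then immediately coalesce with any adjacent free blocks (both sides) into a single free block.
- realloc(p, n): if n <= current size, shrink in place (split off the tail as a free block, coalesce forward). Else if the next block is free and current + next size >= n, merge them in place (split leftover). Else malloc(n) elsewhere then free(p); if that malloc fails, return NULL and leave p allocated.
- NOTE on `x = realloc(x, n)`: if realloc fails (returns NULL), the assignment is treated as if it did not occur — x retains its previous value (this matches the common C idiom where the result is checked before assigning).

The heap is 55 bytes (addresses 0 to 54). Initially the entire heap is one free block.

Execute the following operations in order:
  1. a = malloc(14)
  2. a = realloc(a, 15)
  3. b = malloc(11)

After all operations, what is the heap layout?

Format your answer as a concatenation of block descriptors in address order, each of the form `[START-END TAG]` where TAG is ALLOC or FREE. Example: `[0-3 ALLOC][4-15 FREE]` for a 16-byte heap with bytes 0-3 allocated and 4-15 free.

Op 1: a = malloc(14) -> a = 0; heap: [0-13 ALLOC][14-54 FREE]
Op 2: a = realloc(a, 15) -> a = 0; heap: [0-14 ALLOC][15-54 FREE]
Op 3: b = malloc(11) -> b = 15; heap: [0-14 ALLOC][15-25 ALLOC][26-54 FREE]

Answer: [0-14 ALLOC][15-25 ALLOC][26-54 FREE]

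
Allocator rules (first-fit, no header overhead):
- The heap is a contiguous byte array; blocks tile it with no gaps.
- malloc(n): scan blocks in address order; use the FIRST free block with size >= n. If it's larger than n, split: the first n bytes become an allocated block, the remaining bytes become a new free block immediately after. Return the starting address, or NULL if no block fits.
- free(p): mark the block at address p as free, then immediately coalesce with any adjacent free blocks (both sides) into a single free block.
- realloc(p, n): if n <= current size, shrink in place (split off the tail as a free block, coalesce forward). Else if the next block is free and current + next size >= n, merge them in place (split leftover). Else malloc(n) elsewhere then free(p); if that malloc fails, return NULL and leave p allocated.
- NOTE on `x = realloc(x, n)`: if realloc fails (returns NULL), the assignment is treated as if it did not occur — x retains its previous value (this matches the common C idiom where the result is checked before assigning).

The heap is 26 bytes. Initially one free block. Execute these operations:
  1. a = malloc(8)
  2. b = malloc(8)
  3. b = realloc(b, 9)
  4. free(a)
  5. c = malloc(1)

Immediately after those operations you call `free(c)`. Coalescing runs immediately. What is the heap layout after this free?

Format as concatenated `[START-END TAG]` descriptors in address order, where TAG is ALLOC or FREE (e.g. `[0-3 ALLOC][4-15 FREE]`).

Op 1: a = malloc(8) -> a = 0; heap: [0-7 ALLOC][8-25 FREE]
Op 2: b = malloc(8) -> b = 8; heap: [0-7 ALLOC][8-15 ALLOC][16-25 FREE]
Op 3: b = realloc(b, 9) -> b = 8; heap: [0-7 ALLOC][8-16 ALLOC][17-25 FREE]
Op 4: free(a) -> (freed a); heap: [0-7 FREE][8-16 ALLOC][17-25 FREE]
Op 5: c = malloc(1) -> c = 0; heap: [0-0 ALLOC][1-7 FREE][8-16 ALLOC][17-25 FREE]
free(c): c = 0 -> block [0-0 ALLOC]; mark free, coalesce with adjacent free neighbors -> [0-7 FREE][8-16 ALLOC][17-25 FREE]

Answer: [0-7 FREE][8-16 ALLOC][17-25 FREE]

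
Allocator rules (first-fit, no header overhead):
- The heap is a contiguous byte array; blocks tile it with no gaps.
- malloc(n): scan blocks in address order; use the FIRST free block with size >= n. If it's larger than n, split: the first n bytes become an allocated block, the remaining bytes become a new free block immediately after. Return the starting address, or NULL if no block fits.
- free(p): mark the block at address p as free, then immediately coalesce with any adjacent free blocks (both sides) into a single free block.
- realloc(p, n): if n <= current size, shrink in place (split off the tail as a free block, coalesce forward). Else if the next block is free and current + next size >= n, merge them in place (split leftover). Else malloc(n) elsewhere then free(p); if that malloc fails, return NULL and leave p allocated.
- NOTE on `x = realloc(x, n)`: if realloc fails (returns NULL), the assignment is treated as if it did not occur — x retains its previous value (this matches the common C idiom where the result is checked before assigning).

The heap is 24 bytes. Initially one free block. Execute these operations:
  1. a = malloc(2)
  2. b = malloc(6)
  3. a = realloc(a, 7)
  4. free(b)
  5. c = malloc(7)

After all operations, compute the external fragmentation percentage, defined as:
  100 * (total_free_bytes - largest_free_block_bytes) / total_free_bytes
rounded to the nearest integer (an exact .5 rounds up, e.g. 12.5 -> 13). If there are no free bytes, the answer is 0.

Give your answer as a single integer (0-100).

Answer: 10

Derivation:
Op 1: a = malloc(2) -> a = 0; heap: [0-1 ALLOC][2-23 FREE]
Op 2: b = malloc(6) -> b = 2; heap: [0-1 ALLOC][2-7 ALLOC][8-23 FREE]
Op 3: a = realloc(a, 7) -> a = 8; heap: [0-1 FREE][2-7 ALLOC][8-14 ALLOC][15-23 FREE]
Op 4: free(b) -> (freed b); heap: [0-7 FREE][8-14 ALLOC][15-23 FREE]
Op 5: c = malloc(7) -> c = 0; heap: [0-6 ALLOC][7-7 FREE][8-14 ALLOC][15-23 FREE]
Free blocks: [1 9] total_free=10 largest=9 -> 100*(10-9)/10 = 100/10 = 10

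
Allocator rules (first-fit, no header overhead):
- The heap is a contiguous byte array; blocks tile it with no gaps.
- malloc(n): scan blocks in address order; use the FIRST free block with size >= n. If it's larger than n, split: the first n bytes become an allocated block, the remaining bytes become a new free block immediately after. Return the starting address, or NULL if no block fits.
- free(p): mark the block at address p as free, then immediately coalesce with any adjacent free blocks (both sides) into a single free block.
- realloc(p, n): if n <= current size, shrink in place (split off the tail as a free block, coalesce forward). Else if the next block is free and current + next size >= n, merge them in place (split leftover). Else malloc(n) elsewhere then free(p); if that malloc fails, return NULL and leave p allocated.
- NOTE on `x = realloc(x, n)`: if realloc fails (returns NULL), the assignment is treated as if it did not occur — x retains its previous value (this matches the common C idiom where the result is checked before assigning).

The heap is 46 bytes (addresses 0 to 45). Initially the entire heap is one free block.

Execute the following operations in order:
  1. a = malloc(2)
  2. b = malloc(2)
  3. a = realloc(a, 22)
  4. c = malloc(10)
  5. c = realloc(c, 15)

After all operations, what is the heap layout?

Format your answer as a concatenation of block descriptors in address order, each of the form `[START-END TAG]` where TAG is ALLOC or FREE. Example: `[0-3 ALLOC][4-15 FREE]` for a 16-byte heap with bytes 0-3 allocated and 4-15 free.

Answer: [0-1 FREE][2-3 ALLOC][4-25 ALLOC][26-40 ALLOC][41-45 FREE]

Derivation:
Op 1: a = malloc(2) -> a = 0; heap: [0-1 ALLOC][2-45 FREE]
Op 2: b = malloc(2) -> b = 2; heap: [0-1 ALLOC][2-3 ALLOC][4-45 FREE]
Op 3: a = realloc(a, 22) -> a = 4; heap: [0-1 FREE][2-3 ALLOC][4-25 ALLOC][26-45 FREE]
Op 4: c = malloc(10) -> c = 26; heap: [0-1 FREE][2-3 ALLOC][4-25 ALLOC][26-35 ALLOC][36-45 FREE]
Op 5: c = realloc(c, 15) -> c = 26; heap: [0-1 FREE][2-3 ALLOC][4-25 ALLOC][26-40 ALLOC][41-45 FREE]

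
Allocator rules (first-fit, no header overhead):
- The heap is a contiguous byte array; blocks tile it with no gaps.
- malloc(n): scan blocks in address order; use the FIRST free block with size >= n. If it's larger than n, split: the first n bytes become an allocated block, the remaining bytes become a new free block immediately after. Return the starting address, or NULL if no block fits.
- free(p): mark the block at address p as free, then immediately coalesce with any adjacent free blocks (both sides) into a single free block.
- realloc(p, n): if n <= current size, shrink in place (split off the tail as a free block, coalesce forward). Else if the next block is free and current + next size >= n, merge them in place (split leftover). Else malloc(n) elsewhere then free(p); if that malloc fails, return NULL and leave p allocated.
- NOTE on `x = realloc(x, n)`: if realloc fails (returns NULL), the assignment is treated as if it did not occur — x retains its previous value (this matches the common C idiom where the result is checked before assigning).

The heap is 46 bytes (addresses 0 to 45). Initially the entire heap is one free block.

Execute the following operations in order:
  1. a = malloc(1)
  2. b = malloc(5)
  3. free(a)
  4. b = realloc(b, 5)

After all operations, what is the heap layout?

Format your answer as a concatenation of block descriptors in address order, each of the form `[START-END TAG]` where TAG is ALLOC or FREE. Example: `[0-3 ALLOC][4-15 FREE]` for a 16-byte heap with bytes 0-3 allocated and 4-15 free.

Op 1: a = malloc(1) -> a = 0; heap: [0-0 ALLOC][1-45 FREE]
Op 2: b = malloc(5) -> b = 1; heap: [0-0 ALLOC][1-5 ALLOC][6-45 FREE]
Op 3: free(a) -> (freed a); heap: [0-0 FREE][1-5 ALLOC][6-45 FREE]
Op 4: b = realloc(b, 5) -> b = 1; heap: [0-0 FREE][1-5 ALLOC][6-45 FREE]

Answer: [0-0 FREE][1-5 ALLOC][6-45 FREE]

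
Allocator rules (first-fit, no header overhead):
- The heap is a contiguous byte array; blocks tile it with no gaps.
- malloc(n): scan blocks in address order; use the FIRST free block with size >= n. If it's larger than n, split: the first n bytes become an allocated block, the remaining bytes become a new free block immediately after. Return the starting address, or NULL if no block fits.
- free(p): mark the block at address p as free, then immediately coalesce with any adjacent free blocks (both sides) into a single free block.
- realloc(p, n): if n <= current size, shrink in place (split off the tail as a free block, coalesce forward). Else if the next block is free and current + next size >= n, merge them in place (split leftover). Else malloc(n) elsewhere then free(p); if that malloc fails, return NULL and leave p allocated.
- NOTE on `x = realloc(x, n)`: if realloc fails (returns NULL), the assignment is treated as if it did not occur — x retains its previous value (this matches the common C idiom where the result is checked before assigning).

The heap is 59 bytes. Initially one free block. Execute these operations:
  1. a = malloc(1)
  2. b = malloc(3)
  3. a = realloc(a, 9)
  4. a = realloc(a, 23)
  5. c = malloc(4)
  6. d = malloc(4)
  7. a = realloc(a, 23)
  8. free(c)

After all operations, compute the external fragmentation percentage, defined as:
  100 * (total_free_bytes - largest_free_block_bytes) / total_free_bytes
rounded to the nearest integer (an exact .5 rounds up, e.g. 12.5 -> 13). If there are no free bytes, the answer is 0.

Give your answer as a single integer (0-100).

Answer: 17

Derivation:
Op 1: a = malloc(1) -> a = 0; heap: [0-0 ALLOC][1-58 FREE]
Op 2: b = malloc(3) -> b = 1; heap: [0-0 ALLOC][1-3 ALLOC][4-58 FREE]
Op 3: a = realloc(a, 9) -> a = 4; heap: [0-0 FREE][1-3 ALLOC][4-12 ALLOC][13-58 FREE]
Op 4: a = realloc(a, 23) -> a = 4; heap: [0-0 FREE][1-3 ALLOC][4-26 ALLOC][27-58 FREE]
Op 5: c = malloc(4) -> c = 27; heap: [0-0 FREE][1-3 ALLOC][4-26 ALLOC][27-30 ALLOC][31-58 FREE]
Op 6: d = malloc(4) -> d = 31; heap: [0-0 FREE][1-3 ALLOC][4-26 ALLOC][27-30 ALLOC][31-34 ALLOC][35-58 FREE]
Op 7: a = realloc(a, 23) -> a = 4; heap: [0-0 FREE][1-3 ALLOC][4-26 ALLOC][27-30 ALLOC][31-34 ALLOC][35-58 FREE]
Op 8: free(c) -> (freed c); heap: [0-0 FREE][1-3 ALLOC][4-26 ALLOC][27-30 FREE][31-34 ALLOC][35-58 FREE]
Free blocks: [1 4 24] total_free=29 largest=24 -> 100*(29-24)/29 = 500/29 ≈ 17.241 -> rounds to 17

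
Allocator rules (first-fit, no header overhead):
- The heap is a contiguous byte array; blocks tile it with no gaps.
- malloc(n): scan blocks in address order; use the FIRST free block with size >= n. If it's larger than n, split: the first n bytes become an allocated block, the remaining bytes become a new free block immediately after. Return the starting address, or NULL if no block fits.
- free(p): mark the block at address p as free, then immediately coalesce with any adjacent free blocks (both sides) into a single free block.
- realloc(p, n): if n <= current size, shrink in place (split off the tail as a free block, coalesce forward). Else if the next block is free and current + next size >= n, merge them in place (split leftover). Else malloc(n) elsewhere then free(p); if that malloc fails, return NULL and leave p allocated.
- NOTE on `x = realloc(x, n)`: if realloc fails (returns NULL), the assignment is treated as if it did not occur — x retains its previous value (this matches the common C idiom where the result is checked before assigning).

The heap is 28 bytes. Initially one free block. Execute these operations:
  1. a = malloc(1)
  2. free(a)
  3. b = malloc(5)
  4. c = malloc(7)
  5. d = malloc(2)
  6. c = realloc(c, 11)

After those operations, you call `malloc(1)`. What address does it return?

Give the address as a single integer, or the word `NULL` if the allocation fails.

Op 1: a = malloc(1) -> a = 0; heap: [0-0 ALLOC][1-27 FREE]
Op 2: free(a) -> (freed a); heap: [0-27 FREE]
Op 3: b = malloc(5) -> b = 0; heap: [0-4 ALLOC][5-27 FREE]
Op 4: c = malloc(7) -> c = 5; heap: [0-4 ALLOC][5-11 ALLOC][12-27 FREE]
Op 5: d = malloc(2) -> d = 12; heap: [0-4 ALLOC][5-11 ALLOC][12-13 ALLOC][14-27 FREE]
Op 6: c = realloc(c, 11) -> c = 14; heap: [0-4 ALLOC][5-11 FREE][12-13 ALLOC][14-24 ALLOC][25-27 FREE]
malloc(1): first-fit scan over [0-4 ALLOC][5-11 FREE][12-13 ALLOC][14-24 ALLOC][25-27 FREE] -> 5

Answer: 5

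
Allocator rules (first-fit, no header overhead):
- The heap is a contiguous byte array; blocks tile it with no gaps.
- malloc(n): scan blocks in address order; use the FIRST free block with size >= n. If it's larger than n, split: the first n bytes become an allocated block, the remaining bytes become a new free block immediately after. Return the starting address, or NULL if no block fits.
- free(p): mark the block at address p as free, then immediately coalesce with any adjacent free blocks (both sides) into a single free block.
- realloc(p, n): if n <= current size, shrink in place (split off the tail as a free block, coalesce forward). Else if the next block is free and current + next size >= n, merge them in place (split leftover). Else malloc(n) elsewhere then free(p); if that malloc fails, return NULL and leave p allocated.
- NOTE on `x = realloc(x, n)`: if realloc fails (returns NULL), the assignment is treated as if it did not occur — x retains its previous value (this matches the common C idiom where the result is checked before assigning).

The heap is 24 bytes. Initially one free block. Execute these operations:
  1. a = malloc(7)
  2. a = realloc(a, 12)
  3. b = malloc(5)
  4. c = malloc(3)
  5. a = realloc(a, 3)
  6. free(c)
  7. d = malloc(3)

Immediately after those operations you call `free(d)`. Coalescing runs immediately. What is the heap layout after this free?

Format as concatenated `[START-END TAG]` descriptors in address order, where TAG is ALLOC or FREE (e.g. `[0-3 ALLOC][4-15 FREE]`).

Op 1: a = malloc(7) -> a = 0; heap: [0-6 ALLOC][7-23 FREE]
Op 2: a = realloc(a, 12) -> a = 0; heap: [0-11 ALLOC][12-23 FREE]
Op 3: b = malloc(5) -> b = 12; heap: [0-11 ALLOC][12-16 ALLOC][17-23 FREE]
Op 4: c = malloc(3) -> c = 17; heap: [0-11 ALLOC][12-16 ALLOC][17-19 ALLOC][20-23 FREE]
Op 5: a = realloc(a, 3) -> a = 0; heap: [0-2 ALLOC][3-11 FREE][12-16 ALLOC][17-19 ALLOC][20-23 FREE]
Op 6: free(c) -> (freed c); heap: [0-2 ALLOC][3-11 FREE][12-16 ALLOC][17-23 FREE]
Op 7: d = malloc(3) -> d = 3; heap: [0-2 ALLOC][3-5 ALLOC][6-11 FREE][12-16 ALLOC][17-23 FREE]
free(d): d = 3 -> block [3-5 ALLOC]; mark free, coalesce with adjacent free neighbors -> [0-2 ALLOC][3-11 FREE][12-16 ALLOC][17-23 FREE]

Answer: [0-2 ALLOC][3-11 FREE][12-16 ALLOC][17-23 FREE]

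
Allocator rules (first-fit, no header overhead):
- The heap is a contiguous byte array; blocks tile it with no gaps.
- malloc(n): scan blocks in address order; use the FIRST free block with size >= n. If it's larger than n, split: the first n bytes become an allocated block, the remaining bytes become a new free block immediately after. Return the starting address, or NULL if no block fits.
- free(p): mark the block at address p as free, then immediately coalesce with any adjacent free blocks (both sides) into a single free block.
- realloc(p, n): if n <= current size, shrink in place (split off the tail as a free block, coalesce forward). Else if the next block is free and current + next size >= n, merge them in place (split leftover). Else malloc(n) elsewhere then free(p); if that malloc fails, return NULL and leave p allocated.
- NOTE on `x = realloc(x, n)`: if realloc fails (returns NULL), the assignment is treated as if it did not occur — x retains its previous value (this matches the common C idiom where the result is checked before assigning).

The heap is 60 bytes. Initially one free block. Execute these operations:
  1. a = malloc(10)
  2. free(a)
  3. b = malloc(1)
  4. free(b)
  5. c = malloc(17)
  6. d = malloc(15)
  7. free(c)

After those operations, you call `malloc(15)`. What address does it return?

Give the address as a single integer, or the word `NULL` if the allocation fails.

Op 1: a = malloc(10) -> a = 0; heap: [0-9 ALLOC][10-59 FREE]
Op 2: free(a) -> (freed a); heap: [0-59 FREE]
Op 3: b = malloc(1) -> b = 0; heap: [0-0 ALLOC][1-59 FREE]
Op 4: free(b) -> (freed b); heap: [0-59 FREE]
Op 5: c = malloc(17) -> c = 0; heap: [0-16 ALLOC][17-59 FREE]
Op 6: d = malloc(15) -> d = 17; heap: [0-16 ALLOC][17-31 ALLOC][32-59 FREE]
Op 7: free(c) -> (freed c); heap: [0-16 FREE][17-31 ALLOC][32-59 FREE]
malloc(15): first-fit scan over [0-16 FREE][17-31 ALLOC][32-59 FREE] -> 0

Answer: 0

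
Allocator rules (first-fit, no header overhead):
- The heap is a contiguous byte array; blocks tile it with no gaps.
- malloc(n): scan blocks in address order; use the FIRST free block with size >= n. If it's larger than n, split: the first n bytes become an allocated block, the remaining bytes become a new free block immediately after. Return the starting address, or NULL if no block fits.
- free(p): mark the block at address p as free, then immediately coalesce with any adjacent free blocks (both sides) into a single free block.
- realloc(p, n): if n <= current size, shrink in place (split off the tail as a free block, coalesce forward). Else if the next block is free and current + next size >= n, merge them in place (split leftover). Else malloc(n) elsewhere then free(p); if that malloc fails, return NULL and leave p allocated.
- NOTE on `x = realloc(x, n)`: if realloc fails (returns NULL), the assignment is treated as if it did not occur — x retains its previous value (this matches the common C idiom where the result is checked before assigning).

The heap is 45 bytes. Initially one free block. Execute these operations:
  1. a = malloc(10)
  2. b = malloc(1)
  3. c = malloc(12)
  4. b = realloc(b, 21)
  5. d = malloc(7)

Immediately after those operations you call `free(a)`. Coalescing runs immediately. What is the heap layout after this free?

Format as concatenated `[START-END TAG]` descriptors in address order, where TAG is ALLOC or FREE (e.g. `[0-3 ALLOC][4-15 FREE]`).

Op 1: a = malloc(10) -> a = 0; heap: [0-9 ALLOC][10-44 FREE]
Op 2: b = malloc(1) -> b = 10; heap: [0-9 ALLOC][10-10 ALLOC][11-44 FREE]
Op 3: c = malloc(12) -> c = 11; heap: [0-9 ALLOC][10-10 ALLOC][11-22 ALLOC][23-44 FREE]
Op 4: b = realloc(b, 21) -> b = 23; heap: [0-9 ALLOC][10-10 FREE][11-22 ALLOC][23-43 ALLOC][44-44 FREE]
Op 5: d = malloc(7) -> d = NULL; heap: [0-9 ALLOC][10-10 FREE][11-22 ALLOC][23-43 ALLOC][44-44 FREE]
free(a): a = 0 -> block [0-9 ALLOC]; mark free, coalesce with adjacent free neighbors -> [0-10 FREE][11-22 ALLOC][23-43 ALLOC][44-44 FREE]

Answer: [0-10 FREE][11-22 ALLOC][23-43 ALLOC][44-44 FREE]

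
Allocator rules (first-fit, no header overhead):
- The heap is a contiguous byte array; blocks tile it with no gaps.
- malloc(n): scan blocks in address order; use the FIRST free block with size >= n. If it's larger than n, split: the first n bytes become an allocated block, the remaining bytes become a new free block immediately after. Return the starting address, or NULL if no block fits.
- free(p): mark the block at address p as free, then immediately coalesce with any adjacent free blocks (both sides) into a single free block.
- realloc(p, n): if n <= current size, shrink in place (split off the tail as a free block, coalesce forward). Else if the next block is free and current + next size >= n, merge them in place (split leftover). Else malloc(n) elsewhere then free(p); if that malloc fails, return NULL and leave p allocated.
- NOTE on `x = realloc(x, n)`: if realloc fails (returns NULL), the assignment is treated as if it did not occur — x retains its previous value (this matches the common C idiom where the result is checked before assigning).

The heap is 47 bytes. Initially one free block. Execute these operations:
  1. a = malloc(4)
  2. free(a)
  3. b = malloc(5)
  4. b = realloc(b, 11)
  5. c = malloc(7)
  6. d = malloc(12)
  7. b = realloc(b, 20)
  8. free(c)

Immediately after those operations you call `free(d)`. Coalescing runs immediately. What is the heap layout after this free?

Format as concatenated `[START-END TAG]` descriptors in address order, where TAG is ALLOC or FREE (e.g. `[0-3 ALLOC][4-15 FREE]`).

Answer: [0-10 ALLOC][11-46 FREE]

Derivation:
Op 1: a = malloc(4) -> a = 0; heap: [0-3 ALLOC][4-46 FREE]
Op 2: free(a) -> (freed a); heap: [0-46 FREE]
Op 3: b = malloc(5) -> b = 0; heap: [0-4 ALLOC][5-46 FREE]
Op 4: b = realloc(b, 11) -> b = 0; heap: [0-10 ALLOC][11-46 FREE]
Op 5: c = malloc(7) -> c = 11; heap: [0-10 ALLOC][11-17 ALLOC][18-46 FREE]
Op 6: d = malloc(12) -> d = 18; heap: [0-10 ALLOC][11-17 ALLOC][18-29 ALLOC][30-46 FREE]
Op 7: b = realloc(b, 20) -> NULL (b unchanged); heap: [0-10 ALLOC][11-17 ALLOC][18-29 ALLOC][30-46 FREE]
Op 8: free(c) -> (freed c); heap: [0-10 ALLOC][11-17 FREE][18-29 ALLOC][30-46 FREE]
free(d): d = 18 -> block [18-29 ALLOC]; mark free, coalesce with adjacent free neighbors -> [0-10 ALLOC][11-46 FREE]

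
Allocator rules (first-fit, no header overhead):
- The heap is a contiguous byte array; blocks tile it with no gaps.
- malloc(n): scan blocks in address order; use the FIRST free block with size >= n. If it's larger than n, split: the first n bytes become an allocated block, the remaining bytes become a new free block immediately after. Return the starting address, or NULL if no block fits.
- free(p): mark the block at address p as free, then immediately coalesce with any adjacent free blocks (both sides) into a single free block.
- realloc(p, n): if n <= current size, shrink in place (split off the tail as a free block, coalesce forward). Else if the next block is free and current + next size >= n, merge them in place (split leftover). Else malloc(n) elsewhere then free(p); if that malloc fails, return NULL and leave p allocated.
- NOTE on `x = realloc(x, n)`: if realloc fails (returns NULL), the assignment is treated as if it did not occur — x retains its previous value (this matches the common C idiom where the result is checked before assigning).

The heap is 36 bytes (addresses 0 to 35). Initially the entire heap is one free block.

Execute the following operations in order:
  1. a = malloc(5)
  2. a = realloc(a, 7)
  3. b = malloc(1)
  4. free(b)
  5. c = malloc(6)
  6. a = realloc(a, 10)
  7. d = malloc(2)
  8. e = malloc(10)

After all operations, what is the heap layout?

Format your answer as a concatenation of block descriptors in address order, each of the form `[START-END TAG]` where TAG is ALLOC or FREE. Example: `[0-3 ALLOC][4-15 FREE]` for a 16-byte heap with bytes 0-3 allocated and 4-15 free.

Op 1: a = malloc(5) -> a = 0; heap: [0-4 ALLOC][5-35 FREE]
Op 2: a = realloc(a, 7) -> a = 0; heap: [0-6 ALLOC][7-35 FREE]
Op 3: b = malloc(1) -> b = 7; heap: [0-6 ALLOC][7-7 ALLOC][8-35 FREE]
Op 4: free(b) -> (freed b); heap: [0-6 ALLOC][7-35 FREE]
Op 5: c = malloc(6) -> c = 7; heap: [0-6 ALLOC][7-12 ALLOC][13-35 FREE]
Op 6: a = realloc(a, 10) -> a = 13; heap: [0-6 FREE][7-12 ALLOC][13-22 ALLOC][23-35 FREE]
Op 7: d = malloc(2) -> d = 0; heap: [0-1 ALLOC][2-6 FREE][7-12 ALLOC][13-22 ALLOC][23-35 FREE]
Op 8: e = malloc(10) -> e = 23; heap: [0-1 ALLOC][2-6 FREE][7-12 ALLOC][13-22 ALLOC][23-32 ALLOC][33-35 FREE]

Answer: [0-1 ALLOC][2-6 FREE][7-12 ALLOC][13-22 ALLOC][23-32 ALLOC][33-35 FREE]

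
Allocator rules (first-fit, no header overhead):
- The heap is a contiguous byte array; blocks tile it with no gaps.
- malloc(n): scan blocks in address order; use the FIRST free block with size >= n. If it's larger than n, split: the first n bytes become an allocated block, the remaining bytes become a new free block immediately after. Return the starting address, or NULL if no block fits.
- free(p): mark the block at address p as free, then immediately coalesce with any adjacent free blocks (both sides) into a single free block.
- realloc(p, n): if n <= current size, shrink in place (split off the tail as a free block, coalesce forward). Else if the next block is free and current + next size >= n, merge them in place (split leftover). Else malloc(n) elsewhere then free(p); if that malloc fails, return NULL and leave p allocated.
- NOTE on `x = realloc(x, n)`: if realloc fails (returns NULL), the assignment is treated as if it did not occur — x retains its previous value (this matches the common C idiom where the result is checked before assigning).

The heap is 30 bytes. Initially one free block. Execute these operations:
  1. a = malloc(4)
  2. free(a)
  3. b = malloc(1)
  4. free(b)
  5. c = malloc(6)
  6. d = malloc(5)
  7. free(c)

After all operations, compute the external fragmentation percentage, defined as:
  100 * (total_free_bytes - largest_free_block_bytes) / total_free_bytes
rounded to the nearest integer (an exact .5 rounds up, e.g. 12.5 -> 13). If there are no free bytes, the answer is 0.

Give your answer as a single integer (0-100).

Op 1: a = malloc(4) -> a = 0; heap: [0-3 ALLOC][4-29 FREE]
Op 2: free(a) -> (freed a); heap: [0-29 FREE]
Op 3: b = malloc(1) -> b = 0; heap: [0-0 ALLOC][1-29 FREE]
Op 4: free(b) -> (freed b); heap: [0-29 FREE]
Op 5: c = malloc(6) -> c = 0; heap: [0-5 ALLOC][6-29 FREE]
Op 6: d = malloc(5) -> d = 6; heap: [0-5 ALLOC][6-10 ALLOC][11-29 FREE]
Op 7: free(c) -> (freed c); heap: [0-5 FREE][6-10 ALLOC][11-29 FREE]
Free blocks: [6 19] total_free=25 largest=19 -> 100*(25-19)/25 = 600/25 = 24

Answer: 24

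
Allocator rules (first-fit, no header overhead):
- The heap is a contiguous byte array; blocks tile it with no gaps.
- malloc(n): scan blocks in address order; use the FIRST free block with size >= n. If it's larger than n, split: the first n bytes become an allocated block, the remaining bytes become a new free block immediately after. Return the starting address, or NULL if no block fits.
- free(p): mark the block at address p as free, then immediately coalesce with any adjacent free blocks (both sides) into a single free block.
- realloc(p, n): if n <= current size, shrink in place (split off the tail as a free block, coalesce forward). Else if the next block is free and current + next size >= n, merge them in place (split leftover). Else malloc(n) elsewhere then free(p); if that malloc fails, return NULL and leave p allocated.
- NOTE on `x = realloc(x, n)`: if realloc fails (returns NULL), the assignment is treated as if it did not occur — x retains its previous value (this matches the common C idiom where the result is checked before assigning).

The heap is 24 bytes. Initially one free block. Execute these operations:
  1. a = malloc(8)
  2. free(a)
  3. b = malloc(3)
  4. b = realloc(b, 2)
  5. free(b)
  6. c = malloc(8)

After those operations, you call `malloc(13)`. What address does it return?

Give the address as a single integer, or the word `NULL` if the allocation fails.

Op 1: a = malloc(8) -> a = 0; heap: [0-7 ALLOC][8-23 FREE]
Op 2: free(a) -> (freed a); heap: [0-23 FREE]
Op 3: b = malloc(3) -> b = 0; heap: [0-2 ALLOC][3-23 FREE]
Op 4: b = realloc(b, 2) -> b = 0; heap: [0-1 ALLOC][2-23 FREE]
Op 5: free(b) -> (freed b); heap: [0-23 FREE]
Op 6: c = malloc(8) -> c = 0; heap: [0-7 ALLOC][8-23 FREE]
malloc(13): first-fit scan over [0-7 ALLOC][8-23 FREE] -> 8

Answer: 8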